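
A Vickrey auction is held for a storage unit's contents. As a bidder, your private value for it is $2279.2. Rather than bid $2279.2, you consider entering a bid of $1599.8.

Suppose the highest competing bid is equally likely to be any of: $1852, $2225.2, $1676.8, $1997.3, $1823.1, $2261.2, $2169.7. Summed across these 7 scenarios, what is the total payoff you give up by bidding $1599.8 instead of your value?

The deviation costs you only when the competing bid falls strictly between $1599.8 and $2279.2; elsewhere both bids give the same outcome.
$1852: truthful payoff $427.2, deviation payoff $0 → loss $427.2.
$2225.2: truthful payoff $54, deviation payoff $0 → loss $54.
$1676.8: truthful payoff $602.4, deviation payoff $0 → loss $602.4.
$1997.3: truthful payoff $281.9, deviation payoff $0 → loss $281.9.
$1823.1: truthful payoff $456.1, deviation payoff $0 → loss $456.1.
$2261.2: truthful payoff $18, deviation payoff $0 → loss $18.
$2169.7: truthful payoff $109.5, deviation payoff $0 → loss $109.5.
Total loss = $427.2 + $54 + $602.4 + $281.9 + $456.1 + $18 + $109.5 = $1949.1.

$1949.1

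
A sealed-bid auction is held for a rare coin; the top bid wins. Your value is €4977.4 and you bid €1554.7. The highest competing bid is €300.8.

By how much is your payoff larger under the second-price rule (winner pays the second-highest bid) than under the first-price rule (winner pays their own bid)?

You have the highest bid, so you win under either rule.
Second-price: pay €300.8 → payoff €4676.6.
First-price: pay your own bid €1554.7 → payoff €3422.7.
Difference = €4676.6 − (€3422.7) = €1253.9.

€1253.9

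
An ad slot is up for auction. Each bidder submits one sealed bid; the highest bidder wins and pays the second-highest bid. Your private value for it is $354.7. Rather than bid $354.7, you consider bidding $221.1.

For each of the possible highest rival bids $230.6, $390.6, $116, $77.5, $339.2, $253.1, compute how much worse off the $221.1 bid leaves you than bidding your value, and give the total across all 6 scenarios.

The deviation costs you only when the competing bid falls strictly between $221.1 and $354.7; elsewhere both bids give the same outcome.
$230.6: truthful payoff $124.1, deviation payoff $0 → loss $124.1.
$390.6: outcomes coincide → loss $0.
$116: outcomes coincide → loss $0.
$77.5: outcomes coincide → loss $0.
$339.2: truthful payoff $15.5, deviation payoff $0 → loss $15.5.
$253.1: truthful payoff $101.6, deviation payoff $0 → loss $101.6.
Total loss = $124.1 + $15.5 + $101.6 = $241.2.

$241.2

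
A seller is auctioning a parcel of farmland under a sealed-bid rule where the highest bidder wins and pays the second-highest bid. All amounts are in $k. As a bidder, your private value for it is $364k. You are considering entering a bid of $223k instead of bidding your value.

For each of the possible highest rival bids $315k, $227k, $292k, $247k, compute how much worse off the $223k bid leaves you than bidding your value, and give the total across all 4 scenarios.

$375k

The deviation costs you only when the competing bid falls strictly between $223k and $364k; elsewhere both bids give the same outcome.
$315k: truthful payoff $49k, deviation payoff $0k → loss $49k.
$227k: truthful payoff $137k, deviation payoff $0k → loss $137k.
$292k: truthful payoff $72k, deviation payoff $0k → loss $72k.
$247k: truthful payoff $117k, deviation payoff $0k → loss $117k.
Total loss = $49k + $137k + $72k + $117k = $375k.
In a second-price auction your bid sets only whether you win, not what you pay, so bidding your true value is weakly dominant.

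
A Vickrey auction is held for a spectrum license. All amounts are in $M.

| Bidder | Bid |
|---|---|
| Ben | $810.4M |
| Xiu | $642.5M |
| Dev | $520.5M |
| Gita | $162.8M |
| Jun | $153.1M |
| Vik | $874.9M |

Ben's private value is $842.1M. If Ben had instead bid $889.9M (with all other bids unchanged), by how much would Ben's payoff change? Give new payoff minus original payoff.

The highest bid among the other bidders is $874.9M; Ben's bid doesn't change that.
Original bid $810.4M: Ben is not highest (top rival bid is $874.9M); payoff $0M.
Alternative bid $889.9M: Ben is highest, pays the top rival bid $874.9M; payoff $842.1M − $874.9M = −$32.8M.
Change in payoff = −$32.8M − ($0M) = −$32.8M.

−$32.8M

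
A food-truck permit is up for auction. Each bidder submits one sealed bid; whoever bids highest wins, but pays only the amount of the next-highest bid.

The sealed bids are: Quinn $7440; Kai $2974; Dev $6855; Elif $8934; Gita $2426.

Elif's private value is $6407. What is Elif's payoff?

Highest bid: Elif at $8934, so Elif wins.
Second-highest bid: Quinn at $7440 — that is the price the winner pays.
Elif's payoff = value − price = $6407 − $7440 = −$1033.

−$1033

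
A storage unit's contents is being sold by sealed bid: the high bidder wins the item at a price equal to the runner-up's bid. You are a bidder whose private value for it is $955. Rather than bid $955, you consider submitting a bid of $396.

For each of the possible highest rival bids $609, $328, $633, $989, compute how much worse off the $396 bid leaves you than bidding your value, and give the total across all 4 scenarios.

The deviation costs you only when the competing bid falls strictly between $396 and $955; elsewhere both bids give the same outcome.
$609: truthful payoff $346, deviation payoff $0 → loss $346.
$328: outcomes coincide → loss $0.
$633: truthful payoff $322, deviation payoff $0 → loss $322.
$989: outcomes coincide → loss $0.
Total loss = $346 + $322 = $668.

$668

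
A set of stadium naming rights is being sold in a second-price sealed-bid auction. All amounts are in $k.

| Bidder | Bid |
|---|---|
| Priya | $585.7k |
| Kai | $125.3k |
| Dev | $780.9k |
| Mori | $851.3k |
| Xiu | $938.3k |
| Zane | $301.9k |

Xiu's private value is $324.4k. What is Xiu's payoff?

Highest bid: Xiu at $938.3k, so Xiu wins.
Second-highest bid: Mori at $851.3k — that is the price the winner pays.
Xiu's payoff = value − price = $324.4k − $851.3k = −$526.9k.

−$526.9k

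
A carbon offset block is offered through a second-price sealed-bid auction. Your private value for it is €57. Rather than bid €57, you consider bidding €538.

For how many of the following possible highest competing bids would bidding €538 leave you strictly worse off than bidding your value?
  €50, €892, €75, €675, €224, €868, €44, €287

The deviation hurts exactly when the highest competing bid lies strictly between €57 and €538 — overbidding then wins at a price above your value.
€50: below both → same outcome either way.
€892: above both → same outcome either way.
€75: inside the interval → strictly worse (loss €18).
€675: above both → same outcome either way.
€224: inside the interval → strictly worse (loss €167).
€868: above both → same outcome either way.
€44: below both → same outcome either way.
€287: inside the interval → strictly worse (loss €230).
Count: 3.

3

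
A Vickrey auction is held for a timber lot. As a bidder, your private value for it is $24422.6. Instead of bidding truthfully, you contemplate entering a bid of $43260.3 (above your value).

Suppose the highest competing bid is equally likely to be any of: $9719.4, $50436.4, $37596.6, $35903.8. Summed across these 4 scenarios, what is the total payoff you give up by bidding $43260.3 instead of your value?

$24655.2

The deviation costs you only when the competing bid falls strictly between $24422.6 and $43260.3; elsewhere both bids give the same outcome.
$9719.4: outcomes coincide → loss $0.
$50436.4: outcomes coincide → loss $0.
$37596.6: truthful payoff $0, deviation payoff −$13174 → loss $13174.
$35903.8: truthful payoff $0, deviation payoff −$11481.2 → loss $11481.2.
Total loss = $13174 + $11481.2 = $24655.2.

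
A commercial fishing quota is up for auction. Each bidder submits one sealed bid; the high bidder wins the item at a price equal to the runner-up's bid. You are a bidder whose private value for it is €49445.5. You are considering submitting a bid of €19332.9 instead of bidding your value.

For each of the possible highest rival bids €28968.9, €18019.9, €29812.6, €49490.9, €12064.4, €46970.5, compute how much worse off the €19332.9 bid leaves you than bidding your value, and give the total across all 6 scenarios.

The deviation costs you only when the competing bid falls strictly between €19332.9 and €49445.5; elsewhere both bids give the same outcome.
€28968.9: truthful payoff €20476.6, deviation payoff €0 → loss €20476.6.
€18019.9: outcomes coincide → loss €0.
€29812.6: truthful payoff €19632.9, deviation payoff €0 → loss €19632.9.
€49490.9: outcomes coincide → loss €0.
€12064.4: outcomes coincide → loss €0.
€46970.5: truthful payoff €2475, deviation payoff €0 → loss €2475.
Total loss = €20476.6 + €19632.9 + €2475 = €42584.5.

€42584.5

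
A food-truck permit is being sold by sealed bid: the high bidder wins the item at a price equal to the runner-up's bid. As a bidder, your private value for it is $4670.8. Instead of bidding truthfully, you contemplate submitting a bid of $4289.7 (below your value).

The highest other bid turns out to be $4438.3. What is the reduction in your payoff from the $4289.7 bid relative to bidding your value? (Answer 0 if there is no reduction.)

Bidding your value $4670.8: you win (since $4670.8 > $4438.3) and pay $4438.3. Payoff $232.5.
Bidding $4289.7: you lose. Payoff $0.
The competing bid $4438.3 lies between your shaded bid and your value, so underbidding forfeits an item you could have won at a profitable price.
Loss from deviating = $232.5 − ($0) = $232.5.

$232.5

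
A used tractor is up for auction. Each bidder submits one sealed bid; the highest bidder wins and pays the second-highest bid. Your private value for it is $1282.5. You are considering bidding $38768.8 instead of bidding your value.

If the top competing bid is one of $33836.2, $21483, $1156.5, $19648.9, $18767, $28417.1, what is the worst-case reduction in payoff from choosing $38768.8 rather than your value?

$33836.2: truthful gives $0, deviation gives −$32553.7 → loss $32553.7.
$21483: truthful gives $0, deviation gives −$20200.5 → loss $20200.5.
$1156.5: same outcome either way → loss $0.
$19648.9: truthful gives $0, deviation gives −$18366.4 → loss $18366.4.
$18767: truthful gives $0, deviation gives −$17484.5 → loss $17484.5.
$28417.1: truthful gives $0, deviation gives −$27134.6 → loss $27134.6.
Maximum loss: $32553.7.

$32553.7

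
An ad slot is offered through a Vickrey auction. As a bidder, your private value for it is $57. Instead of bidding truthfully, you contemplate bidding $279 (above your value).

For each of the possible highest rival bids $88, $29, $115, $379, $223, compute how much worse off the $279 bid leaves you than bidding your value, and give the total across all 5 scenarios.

The deviation costs you only when the competing bid falls strictly between $57 and $279; elsewhere both bids give the same outcome.
$88: truthful payoff $0, deviation payoff −$31 → loss $31.
$29: outcomes coincide → loss $0.
$115: truthful payoff $0, deviation payoff −$58 → loss $58.
$379: outcomes coincide → loss $0.
$223: truthful payoff $0, deviation payoff −$166 → loss $166.
Total loss = $31 + $58 + $166 = $255.
In a second-price auction your bid sets only whether you win, not what you pay, so bidding your true value is weakly dominant.

$255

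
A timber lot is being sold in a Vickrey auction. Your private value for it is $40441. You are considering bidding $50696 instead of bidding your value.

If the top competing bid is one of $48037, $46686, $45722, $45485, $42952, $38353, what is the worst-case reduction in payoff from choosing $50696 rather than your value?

$7596

$48037: truthful gives $0, deviation gives −$7596 → loss $7596.
$46686: truthful gives $0, deviation gives −$6245 → loss $6245.
$45722: truthful gives $0, deviation gives −$5281 → loss $5281.
$45485: truthful gives $0, deviation gives −$5044 → loss $5044.
$42952: truthful gives $0, deviation gives −$2511 → loss $2511.
$38353: same outcome either way → loss $0.
Maximum loss: $7596.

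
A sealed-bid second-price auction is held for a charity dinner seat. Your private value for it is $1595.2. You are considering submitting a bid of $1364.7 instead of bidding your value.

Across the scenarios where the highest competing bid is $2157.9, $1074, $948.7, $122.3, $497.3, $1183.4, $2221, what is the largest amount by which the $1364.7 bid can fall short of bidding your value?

$2157.9: same outcome either way → loss $0.
$1074: same outcome either way → loss $0.
$948.7: same outcome either way → loss $0.
$122.3: same outcome either way → loss $0.
$497.3: same outcome either way → loss $0.
$1183.4: same outcome either way → loss $0.
$2221: same outcome either way → loss $0.
Maximum loss: $0.

$0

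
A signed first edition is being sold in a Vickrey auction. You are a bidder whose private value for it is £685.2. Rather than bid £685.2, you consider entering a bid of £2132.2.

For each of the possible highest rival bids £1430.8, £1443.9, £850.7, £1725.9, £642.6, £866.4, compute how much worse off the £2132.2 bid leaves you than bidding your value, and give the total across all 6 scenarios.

The deviation costs you only when the competing bid falls strictly between £685.2 and £2132.2; elsewhere both bids give the same outcome.
£1430.8: truthful payoff £0, deviation payoff −£745.6 → loss £745.6.
£1443.9: truthful payoff £0, deviation payoff −£758.7 → loss £758.7.
£850.7: truthful payoff £0, deviation payoff −£165.5 → loss £165.5.
£1725.9: truthful payoff £0, deviation payoff −£1040.7 → loss £1040.7.
£642.6: outcomes coincide → loss £0.
£866.4: truthful payoff £0, deviation payoff −£181.2 → loss £181.2.
Total loss = £745.6 + £758.7 + £165.5 + £1040.7 + £181.2 = £2891.7.

£2891.7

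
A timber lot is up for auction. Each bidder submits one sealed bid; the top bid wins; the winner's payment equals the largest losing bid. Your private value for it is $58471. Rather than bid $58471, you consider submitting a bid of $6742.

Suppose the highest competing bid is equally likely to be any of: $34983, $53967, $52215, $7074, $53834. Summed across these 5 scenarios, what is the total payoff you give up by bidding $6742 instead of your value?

The deviation costs you only when the competing bid falls strictly between $6742 and $58471; elsewhere both bids give the same outcome.
$34983: truthful payoff $23488, deviation payoff $0 → loss $23488.
$53967: truthful payoff $4504, deviation payoff $0 → loss $4504.
$52215: truthful payoff $6256, deviation payoff $0 → loss $6256.
$7074: truthful payoff $51397, deviation payoff $0 → loss $51397.
$53834: truthful payoff $4637, deviation payoff $0 → loss $4637.
Total loss = $23488 + $4504 + $6256 + $51397 + $4637 = $90282.
Truthful bidding weakly dominates here: raising your bid can only win items priced above your value, and lowering it can only forfeit items priced below.

$90282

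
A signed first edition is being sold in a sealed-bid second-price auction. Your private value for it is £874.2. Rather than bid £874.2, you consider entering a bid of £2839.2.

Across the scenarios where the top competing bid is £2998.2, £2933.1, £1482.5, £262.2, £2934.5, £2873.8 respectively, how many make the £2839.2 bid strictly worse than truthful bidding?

The deviation hurts exactly when the highest competing bid lies strictly between £874.2 and £2839.2 — overbidding then wins at a price above your value.
£2998.2: above both → same outcome either way.
£2933.1: above both → same outcome either way.
£1482.5: inside the interval → strictly worse (loss £608.3).
£262.2: below both → same outcome either way.
£2934.5: above both → same outcome either way.
£2873.8: above both → same outcome either way.
Count: 1.

1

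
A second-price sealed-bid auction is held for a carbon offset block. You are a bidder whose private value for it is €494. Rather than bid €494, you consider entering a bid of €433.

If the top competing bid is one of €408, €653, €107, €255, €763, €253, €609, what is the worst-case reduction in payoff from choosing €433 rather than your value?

€0

€408: same outcome either way → loss €0.
€653: same outcome either way → loss €0.
€107: same outcome either way → loss €0.
€255: same outcome either way → loss €0.
€763: same outcome either way → loss €0.
€253: same outcome either way → loss €0.
€609: same outcome either way → loss €0.
Maximum loss: €0.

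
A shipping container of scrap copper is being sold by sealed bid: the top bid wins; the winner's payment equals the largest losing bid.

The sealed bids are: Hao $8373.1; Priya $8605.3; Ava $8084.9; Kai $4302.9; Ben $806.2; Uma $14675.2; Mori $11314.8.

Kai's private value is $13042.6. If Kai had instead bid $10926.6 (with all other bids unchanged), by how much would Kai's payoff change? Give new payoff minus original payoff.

The highest bid among the other bidders is $14675.2; Kai's bid doesn't change that.
Original bid $4302.9: Kai is not highest (top rival bid is $14675.2); payoff $0.
Alternative bid $10926.6: Kai is not highest (top rival bid is $14675.2); payoff $0.
Change in payoff = $0 − ($0) = $0.

$0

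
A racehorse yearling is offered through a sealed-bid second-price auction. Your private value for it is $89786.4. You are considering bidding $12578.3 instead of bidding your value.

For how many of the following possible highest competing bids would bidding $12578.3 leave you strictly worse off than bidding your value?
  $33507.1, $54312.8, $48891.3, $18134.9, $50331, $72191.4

6

The deviation hurts exactly when the highest competing bid lies strictly between $12578.3 and $89786.4 — underbidding then forfeits a profitable win.
$33507.1: inside the interval → strictly worse (loss $56279.3).
$54312.8: inside the interval → strictly worse (loss $35473.6).
$48891.3: inside the interval → strictly worse (loss $40895.1).
$18134.9: inside the interval → strictly worse (loss $71651.5).
$50331: inside the interval → strictly worse (loss $39455.4).
$72191.4: inside the interval → strictly worse (loss $17595).
Count: 6.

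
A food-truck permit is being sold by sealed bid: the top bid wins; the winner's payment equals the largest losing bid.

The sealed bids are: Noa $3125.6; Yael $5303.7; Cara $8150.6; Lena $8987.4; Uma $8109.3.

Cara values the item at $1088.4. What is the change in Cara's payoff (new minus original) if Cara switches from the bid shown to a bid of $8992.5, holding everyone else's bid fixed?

−$7899

The highest bid among the other bidders is $8987.4; Cara's bid doesn't change that.
Original bid $8150.6: Cara is not highest (top rival bid is $8987.4); payoff $0.
Alternative bid $8992.5: Cara is highest, pays the top rival bid $8987.4; payoff $1088.4 − $8987.4 = −$7899.
Change in payoff = −$7899 − ($0) = −$7899.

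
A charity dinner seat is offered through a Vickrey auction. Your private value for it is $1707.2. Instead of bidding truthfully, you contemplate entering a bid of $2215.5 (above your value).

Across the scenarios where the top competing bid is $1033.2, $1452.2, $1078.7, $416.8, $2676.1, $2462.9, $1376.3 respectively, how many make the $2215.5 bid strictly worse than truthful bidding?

The deviation hurts exactly when the highest competing bid lies strictly between $1707.2 and $2215.5 — overbidding then wins at a price above your value.
$1033.2: below both → same outcome either way.
$1452.2: below both → same outcome either way.
$1078.7: below both → same outcome either way.
$416.8: below both → same outcome either way.
$2676.1: above both → same outcome either way.
$2462.9: above both → same outcome either way.
$1376.3: below both → same outcome either way.
Count: 0.

0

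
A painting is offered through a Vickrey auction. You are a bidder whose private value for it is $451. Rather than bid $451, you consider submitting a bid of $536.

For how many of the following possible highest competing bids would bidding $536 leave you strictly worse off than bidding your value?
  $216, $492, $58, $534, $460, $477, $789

4

The deviation hurts exactly when the highest competing bid lies strictly between $451 and $536 — overbidding then wins at a price above your value.
$216: below both → same outcome either way.
$492: inside the interval → strictly worse (loss $41).
$58: below both → same outcome either way.
$534: inside the interval → strictly worse (loss $83).
$460: inside the interval → strictly worse (loss $9).
$477: inside the interval → strictly worse (loss $26).
$789: above both → same outcome either way.
Count: 4.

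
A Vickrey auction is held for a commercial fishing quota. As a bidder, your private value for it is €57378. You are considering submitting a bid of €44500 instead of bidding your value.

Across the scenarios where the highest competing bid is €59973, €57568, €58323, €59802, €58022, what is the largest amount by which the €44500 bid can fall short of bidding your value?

€59973: same outcome either way → loss €0.
€57568: same outcome either way → loss €0.
€58323: same outcome either way → loss €0.
€59802: same outcome either way → loss €0.
€58022: same outcome either way → loss €0.
Maximum loss: €0.

€0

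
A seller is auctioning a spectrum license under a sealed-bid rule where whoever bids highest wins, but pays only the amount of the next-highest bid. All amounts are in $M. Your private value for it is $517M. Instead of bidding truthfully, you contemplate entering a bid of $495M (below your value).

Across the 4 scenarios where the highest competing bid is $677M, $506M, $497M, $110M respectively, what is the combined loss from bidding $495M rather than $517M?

The deviation costs you only when the competing bid falls strictly between $495M and $517M; elsewhere both bids give the same outcome.
$677M: outcomes coincide → loss $0M.
$506M: truthful payoff $11M, deviation payoff $0M → loss $11M.
$497M: truthful payoff $20M, deviation payoff $0M → loss $20M.
$110M: outcomes coincide → loss $0M.
Total loss = $11M + $20M = $31M.
Because the price is fixed by the runner-up's bid, deviating from your value can only change a good outcome into a bad one — never the reverse.

$31M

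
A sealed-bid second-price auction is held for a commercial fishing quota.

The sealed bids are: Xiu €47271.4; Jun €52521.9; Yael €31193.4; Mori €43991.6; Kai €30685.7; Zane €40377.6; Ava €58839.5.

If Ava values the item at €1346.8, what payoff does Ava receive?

−€51175.1

Highest bid: Ava at €58839.5, so Ava wins.
Second-highest bid: Jun at €52521.9 — that is the price the winner pays.
Ava's payoff = value − price = €1346.8 − €52521.9 = −€51175.1.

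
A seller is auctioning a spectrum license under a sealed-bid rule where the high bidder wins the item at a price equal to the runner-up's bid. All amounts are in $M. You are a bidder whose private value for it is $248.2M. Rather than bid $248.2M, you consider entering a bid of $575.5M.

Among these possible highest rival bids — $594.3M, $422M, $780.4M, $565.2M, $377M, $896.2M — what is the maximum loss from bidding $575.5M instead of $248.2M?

$594.3M: same outcome either way → loss $0M.
$422M: truthful gives $0M, deviation gives −$173.8M → loss $173.8M.
$780.4M: same outcome either way → loss $0M.
$565.2M: truthful gives $0M, deviation gives −$317M → loss $317M.
$377M: truthful gives $0M, deviation gives −$128.8M → loss $128.8M.
$896.2M: same outcome either way → loss $0M.
Maximum loss: $317M.

$317M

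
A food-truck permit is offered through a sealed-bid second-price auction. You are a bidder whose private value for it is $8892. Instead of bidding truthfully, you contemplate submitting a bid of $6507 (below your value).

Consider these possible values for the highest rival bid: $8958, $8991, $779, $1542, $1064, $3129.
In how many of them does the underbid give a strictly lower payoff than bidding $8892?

0

The deviation hurts exactly when the highest competing bid lies strictly between $6507 and $8892 — underbidding then forfeits a profitable win.
$8958: above both → same outcome either way.
$8991: above both → same outcome either way.
$779: below both → same outcome either way.
$1542: below both → same outcome either way.
$1064: below both → same outcome either way.
$3129: below both → same outcome either way.
Count: 0.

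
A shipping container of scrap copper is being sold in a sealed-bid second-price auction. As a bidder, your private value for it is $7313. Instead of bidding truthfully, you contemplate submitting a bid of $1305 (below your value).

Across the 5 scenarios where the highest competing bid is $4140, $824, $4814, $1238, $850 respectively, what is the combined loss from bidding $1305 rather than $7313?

The deviation costs you only when the competing bid falls strictly between $1305 and $7313; elsewhere both bids give the same outcome.
$4140: truthful payoff $3173, deviation payoff $0 → loss $3173.
$824: outcomes coincide → loss $0.
$4814: truthful payoff $2499, deviation payoff $0 → loss $2499.
$1238: outcomes coincide → loss $0.
$850: outcomes coincide → loss $0.
Total loss = $3173 + $2499 = $5672.
Truthful bidding weakly dominates here: raising your bid can only win items priced above your value, and lowering it can only forfeit items priced below.

$5672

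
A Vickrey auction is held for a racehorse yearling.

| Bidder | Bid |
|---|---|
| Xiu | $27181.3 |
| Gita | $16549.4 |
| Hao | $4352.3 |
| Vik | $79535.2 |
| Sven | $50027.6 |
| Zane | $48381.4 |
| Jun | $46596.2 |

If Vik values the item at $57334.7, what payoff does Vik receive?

$7307.1

Highest bid: Vik at $79535.2, so Vik wins.
Second-highest bid: Sven at $50027.6 — that is the price the winner pays.
Vik's payoff = value − price = $57334.7 − $50027.6 = $7307.1.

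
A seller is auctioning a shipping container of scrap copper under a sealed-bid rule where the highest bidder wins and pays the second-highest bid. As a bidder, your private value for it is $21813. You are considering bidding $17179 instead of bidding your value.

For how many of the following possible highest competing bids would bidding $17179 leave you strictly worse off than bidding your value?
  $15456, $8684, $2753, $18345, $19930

The deviation hurts exactly when the highest competing bid lies strictly between $17179 and $21813 — underbidding then forfeits a profitable win.
$15456: below both → same outcome either way.
$8684: below both → same outcome either way.
$2753: below both → same outcome either way.
$18345: inside the interval → strictly worse (loss $3468).
$19930: inside the interval → strictly worse (loss $1883).
Count: 2.

2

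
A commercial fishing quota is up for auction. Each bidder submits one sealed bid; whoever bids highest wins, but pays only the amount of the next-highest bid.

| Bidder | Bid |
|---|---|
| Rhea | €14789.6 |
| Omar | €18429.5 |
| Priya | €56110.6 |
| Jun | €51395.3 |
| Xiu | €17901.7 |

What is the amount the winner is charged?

€51395.3

Highest bid: Priya at €56110.6, so Priya wins.
Second-highest bid: Jun at €51395.3 — that is the price the winner pays.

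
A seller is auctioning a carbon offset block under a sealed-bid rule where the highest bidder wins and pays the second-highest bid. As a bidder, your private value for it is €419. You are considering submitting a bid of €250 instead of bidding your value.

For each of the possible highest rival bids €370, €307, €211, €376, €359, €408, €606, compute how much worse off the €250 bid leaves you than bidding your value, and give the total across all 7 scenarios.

The deviation costs you only when the competing bid falls strictly between €250 and €419; elsewhere both bids give the same outcome.
€370: truthful payoff €49, deviation payoff €0 → loss €49.
€307: truthful payoff €112, deviation payoff €0 → loss €112.
€211: outcomes coincide → loss €0.
€376: truthful payoff €43, deviation payoff €0 → loss €43.
€359: truthful payoff €60, deviation payoff €0 → loss €60.
€408: truthful payoff €11, deviation payoff €0 → loss €11.
€606: outcomes coincide → loss €0.
Total loss = €49 + €112 + €43 + €60 + €11 = €275.

€275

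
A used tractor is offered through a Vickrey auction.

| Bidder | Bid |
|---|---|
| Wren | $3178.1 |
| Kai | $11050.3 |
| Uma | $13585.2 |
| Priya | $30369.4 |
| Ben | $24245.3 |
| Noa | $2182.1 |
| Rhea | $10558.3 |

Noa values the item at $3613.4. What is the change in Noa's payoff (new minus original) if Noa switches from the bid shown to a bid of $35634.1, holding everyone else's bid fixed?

−$26756

The highest bid among the other bidders is $30369.4; Noa's bid doesn't change that.
Original bid $2182.1: Noa is not highest (top rival bid is $30369.4); payoff $0.
Alternative bid $35634.1: Noa is highest, pays the top rival bid $30369.4; payoff $3613.4 − $30369.4 = −$26756.
Change in payoff = −$26756 − ($0) = −$26756.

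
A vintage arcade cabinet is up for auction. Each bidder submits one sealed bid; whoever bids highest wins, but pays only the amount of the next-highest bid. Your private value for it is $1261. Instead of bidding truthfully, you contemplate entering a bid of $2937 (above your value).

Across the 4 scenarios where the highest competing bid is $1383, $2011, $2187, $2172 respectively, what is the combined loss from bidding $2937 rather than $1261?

$2709

The deviation costs you only when the competing bid falls strictly between $1261 and $2937; elsewhere both bids give the same outcome.
$1383: truthful payoff $0, deviation payoff −$122 → loss $122.
$2011: truthful payoff $0, deviation payoff −$750 → loss $750.
$2187: truthful payoff $0, deviation payoff −$926 → loss $926.
$2172: truthful payoff $0, deviation payoff −$911 → loss $911.
Total loss = $122 + $750 + $926 + $911 = $2709.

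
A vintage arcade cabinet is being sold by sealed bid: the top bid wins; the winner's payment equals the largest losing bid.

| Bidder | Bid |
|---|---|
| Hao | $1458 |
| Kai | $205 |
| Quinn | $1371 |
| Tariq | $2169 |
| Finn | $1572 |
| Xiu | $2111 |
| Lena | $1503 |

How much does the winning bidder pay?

$2111

Highest bid: Tariq at $2169, so Tariq wins.
Second-highest bid: Xiu at $2111 — that is the price the winner pays.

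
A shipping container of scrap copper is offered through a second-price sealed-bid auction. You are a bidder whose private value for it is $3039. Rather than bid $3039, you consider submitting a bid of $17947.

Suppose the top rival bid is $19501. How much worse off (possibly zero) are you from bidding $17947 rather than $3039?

Bidding your value $3039: you lose (since $3039 < $19501). Payoff $0.
Bidding $17947: you lose. Payoff $0.
Difference = $0 − $0 = $0; both bids lead to the same outcome because the competing bid is above both your value and your alternative bid.

$0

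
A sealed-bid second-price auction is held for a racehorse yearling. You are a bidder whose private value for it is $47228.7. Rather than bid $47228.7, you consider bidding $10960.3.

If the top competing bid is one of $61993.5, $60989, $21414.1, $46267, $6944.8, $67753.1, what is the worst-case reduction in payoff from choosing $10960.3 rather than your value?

$25814.6

$61993.5: same outcome either way → loss $0.
$60989: same outcome either way → loss $0.
$21414.1: truthful gives $25814.6, deviation gives $0 → loss $25814.6.
$46267: truthful gives $961.7, deviation gives $0 → loss $961.7.
$6944.8: same outcome either way → loss $0.
$67753.1: same outcome either way → loss $0.
Maximum loss: $25814.6.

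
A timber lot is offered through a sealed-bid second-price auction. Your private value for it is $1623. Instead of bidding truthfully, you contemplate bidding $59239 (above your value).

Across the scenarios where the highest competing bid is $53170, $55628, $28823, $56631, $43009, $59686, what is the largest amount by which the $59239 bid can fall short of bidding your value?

$55008

$53170: truthful gives $0, deviation gives −$51547 → loss $51547.
$55628: truthful gives $0, deviation gives −$54005 → loss $54005.
$28823: truthful gives $0, deviation gives −$27200 → loss $27200.
$56631: truthful gives $0, deviation gives −$55008 → loss $55008.
$43009: truthful gives $0, deviation gives −$41386 → loss $41386.
$59686: same outcome either way → loss $0.
Maximum loss: $55008.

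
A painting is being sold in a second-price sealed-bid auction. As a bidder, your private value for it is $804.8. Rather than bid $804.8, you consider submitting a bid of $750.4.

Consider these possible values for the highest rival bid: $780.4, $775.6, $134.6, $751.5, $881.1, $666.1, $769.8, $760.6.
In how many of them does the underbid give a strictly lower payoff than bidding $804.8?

The deviation hurts exactly when the highest competing bid lies strictly between $750.4 and $804.8 — underbidding then forfeits a profitable win.
$780.4: inside the interval → strictly worse (loss $24.4).
$775.6: inside the interval → strictly worse (loss $29.2).
$134.6: below both → same outcome either way.
$751.5: inside the interval → strictly worse (loss $53.3).
$881.1: above both → same outcome either way.
$666.1: below both → same outcome either way.
$769.8: inside the interval → strictly worse (loss $35).
$760.6: inside the interval → strictly worse (loss $44.2).
Count: 5.

5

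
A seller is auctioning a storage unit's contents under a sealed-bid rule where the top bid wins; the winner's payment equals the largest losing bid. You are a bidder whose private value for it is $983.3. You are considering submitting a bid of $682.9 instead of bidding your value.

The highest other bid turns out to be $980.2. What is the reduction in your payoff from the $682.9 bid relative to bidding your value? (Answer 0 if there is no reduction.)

$3.1

Bidding your value $983.3: you win (since $983.3 > $980.2) and pay $980.2. Payoff $3.1.
Bidding $682.9: you lose. Payoff $0.
The competing bid $980.2 lies between your shaded bid and your value, so underbidding forfeits an item you could have won at a profitable price.
Loss from deviating = $3.1 − ($0) = $3.1.
Because the price is fixed by the runner-up's bid, deviating from your value can only change a good outcome into a bad one — never the reverse.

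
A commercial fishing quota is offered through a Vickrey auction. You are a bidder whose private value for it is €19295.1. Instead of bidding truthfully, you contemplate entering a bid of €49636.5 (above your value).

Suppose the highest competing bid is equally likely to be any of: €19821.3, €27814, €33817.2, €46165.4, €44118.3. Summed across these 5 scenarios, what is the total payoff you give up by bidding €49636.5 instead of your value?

The deviation costs you only when the competing bid falls strictly between €19295.1 and €49636.5; elsewhere both bids give the same outcome.
€19821.3: truthful payoff €0, deviation payoff −€526.2 → loss €526.2.
€27814: truthful payoff €0, deviation payoff −€8518.9 → loss €8518.9.
€33817.2: truthful payoff €0, deviation payoff −€14522.1 → loss €14522.1.
€46165.4: truthful payoff €0, deviation payoff −€26870.3 → loss €26870.3.
€44118.3: truthful payoff €0, deviation payoff −€24823.2 → loss €24823.2.
Total loss = €526.2 + €8518.9 + €14522.1 + €26870.3 + €24823.2 = €75260.7.

€75260.7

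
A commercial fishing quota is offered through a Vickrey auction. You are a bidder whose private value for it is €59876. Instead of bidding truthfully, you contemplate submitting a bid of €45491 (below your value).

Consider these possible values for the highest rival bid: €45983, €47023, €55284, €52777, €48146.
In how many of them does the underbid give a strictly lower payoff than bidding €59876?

5

The deviation hurts exactly when the highest competing bid lies strictly between €45491 and €59876 — underbidding then forfeits a profitable win.
€45983: inside the interval → strictly worse (loss €13893).
€47023: inside the interval → strictly worse (loss €12853).
€55284: inside the interval → strictly worse (loss €4592).
€52777: inside the interval → strictly worse (loss €7099).
€48146: inside the interval → strictly worse (loss €11730).
Count: 5.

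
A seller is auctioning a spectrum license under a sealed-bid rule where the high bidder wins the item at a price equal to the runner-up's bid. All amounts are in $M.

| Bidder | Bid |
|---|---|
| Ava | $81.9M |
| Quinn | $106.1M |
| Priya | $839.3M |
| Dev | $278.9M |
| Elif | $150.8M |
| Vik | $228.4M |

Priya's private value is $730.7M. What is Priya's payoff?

$451.8M

Highest bid: Priya at $839.3M, so Priya wins.
Second-highest bid: Dev at $278.9M — that is the price the winner pays.
Priya's payoff = value − price = $730.7M − $278.9M = $451.8M.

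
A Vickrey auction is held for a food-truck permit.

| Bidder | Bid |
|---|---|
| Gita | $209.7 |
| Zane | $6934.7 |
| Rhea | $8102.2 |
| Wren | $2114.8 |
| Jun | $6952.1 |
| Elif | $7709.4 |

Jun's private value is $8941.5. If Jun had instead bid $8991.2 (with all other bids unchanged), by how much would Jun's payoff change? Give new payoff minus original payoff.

The highest bid among the other bidders is $8102.2; Jun's bid doesn't change that.
Original bid $6952.1: Jun is not highest (top rival bid is $8102.2); payoff $0.
Alternative bid $8991.2: Jun is highest, pays the top rival bid $8102.2; payoff $8941.5 − $8102.2 = $839.3.
Change in payoff = $839.3 − ($0) = $839.3.

$839.3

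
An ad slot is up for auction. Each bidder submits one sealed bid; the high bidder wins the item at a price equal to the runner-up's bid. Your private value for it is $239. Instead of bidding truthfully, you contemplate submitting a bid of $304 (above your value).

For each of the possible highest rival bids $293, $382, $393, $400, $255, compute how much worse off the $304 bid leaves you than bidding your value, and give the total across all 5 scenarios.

The deviation costs you only when the competing bid falls strictly between $239 and $304; elsewhere both bids give the same outcome.
$293: truthful payoff $0, deviation payoff −$54 → loss $54.
$382: outcomes coincide → loss $0.
$393: outcomes coincide → loss $0.
$400: outcomes coincide → loss $0.
$255: truthful payoff $0, deviation payoff −$16 → loss $16.
Total loss = $54 + $16 = $70.

$70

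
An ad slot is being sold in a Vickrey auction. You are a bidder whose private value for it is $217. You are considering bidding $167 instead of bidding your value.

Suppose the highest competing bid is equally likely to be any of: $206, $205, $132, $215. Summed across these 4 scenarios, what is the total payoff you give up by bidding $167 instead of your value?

$25

The deviation costs you only when the competing bid falls strictly between $167 and $217; elsewhere both bids give the same outcome.
$206: truthful payoff $11, deviation payoff $0 → loss $11.
$205: truthful payoff $12, deviation payoff $0 → loss $12.
$132: outcomes coincide → loss $0.
$215: truthful payoff $2, deviation payoff $0 → loss $2.
Total loss = $11 + $12 + $2 = $25.
In a second-price auction your bid sets only whether you win, not what you pay, so bidding your true value is weakly dominant.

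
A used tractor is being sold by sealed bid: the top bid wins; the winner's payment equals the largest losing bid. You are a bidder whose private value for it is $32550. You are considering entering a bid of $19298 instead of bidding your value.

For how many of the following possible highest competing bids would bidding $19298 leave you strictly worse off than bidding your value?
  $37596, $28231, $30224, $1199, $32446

3

The deviation hurts exactly when the highest competing bid lies strictly between $19298 and $32550 — underbidding then forfeits a profitable win.
$37596: above both → same outcome either way.
$28231: inside the interval → strictly worse (loss $4319).
$30224: inside the interval → strictly worse (loss $2326).
$1199: below both → same outcome either way.
$32446: inside the interval → strictly worse (loss $104).
Count: 3.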